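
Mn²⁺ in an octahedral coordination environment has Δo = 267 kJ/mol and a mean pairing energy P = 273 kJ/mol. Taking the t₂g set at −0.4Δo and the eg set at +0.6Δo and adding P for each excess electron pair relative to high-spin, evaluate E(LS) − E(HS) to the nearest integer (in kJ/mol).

Mn sits in group 7; removing 2 electrons leaves Mn²⁺ with 7 − 2 = 5 d electrons.
High-spin d⁵ fills as t₂g³ eg² with CFSE 3(−0.4) + 2(+0.6) = 0.0Δo = 0 kJ/mol.
Low-spin: t₂g⁵ eg⁰, orbital CFSE = -2.0Δo = -534 kJ/mol; plus 2 excess pairs × P = +546 kJ/mol; total 12 kJ/mol.
The difference is 12 − (0) = 12 kJ/mol, so high-spin lies lower.

12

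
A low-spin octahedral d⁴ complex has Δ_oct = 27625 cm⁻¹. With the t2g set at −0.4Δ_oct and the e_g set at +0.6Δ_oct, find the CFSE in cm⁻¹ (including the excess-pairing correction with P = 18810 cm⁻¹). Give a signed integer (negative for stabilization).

-25390

The d⁴ electrons fill as t2g^4 e_g^0.
CFSE(orbital) = 4×(-0.4Δ_oct) + 0×(0.6Δ_oct) = -1.6Δ_oct; with Δ_oct = 27625 cm⁻¹ that is -44200 cm⁻¹.
Pairing penalty: 1 pair vs 0 in the high-spin reference → 1 extra × P = 18810 cm⁻¹.
Combining: -44200 + 18810 = -25390 cm⁻¹.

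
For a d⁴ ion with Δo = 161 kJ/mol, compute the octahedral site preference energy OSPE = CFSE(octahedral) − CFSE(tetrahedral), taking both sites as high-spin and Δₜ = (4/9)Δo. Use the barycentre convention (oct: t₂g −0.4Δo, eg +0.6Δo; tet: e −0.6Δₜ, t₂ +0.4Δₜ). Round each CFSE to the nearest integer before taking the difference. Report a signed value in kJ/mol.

-68

In an octahedral site d⁴ (HS) is t2g^3 e_g^1, giving CFSE(oct) = -0.6Δo = -97 kJ/mol.
Tetrahedral e^2 t2^2 gives -0.4Δₜ = -0.4 × (4/9) × 161 = -29 kJ/mol.
Subtracting, OSPE = -97 − (-29) = -68 kJ/mol.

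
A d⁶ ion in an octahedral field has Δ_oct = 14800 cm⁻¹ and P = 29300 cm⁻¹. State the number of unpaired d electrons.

Since Δ_oct = 14800 cm⁻¹ < P = 29300 cm⁻¹, the complex adopts the high-spin configuration.
Configuration: t2g^4 e_g^2.
Unpaired electrons: 4.

4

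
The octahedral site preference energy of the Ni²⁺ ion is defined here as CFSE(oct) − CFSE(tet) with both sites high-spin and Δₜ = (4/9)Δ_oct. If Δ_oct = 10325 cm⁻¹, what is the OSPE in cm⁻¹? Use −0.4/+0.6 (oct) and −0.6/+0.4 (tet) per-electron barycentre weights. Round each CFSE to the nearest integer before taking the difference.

-8719

Ni is in group 10, so Ni²⁺ is d⁸ (10 − 2 = 8).
In an octahedral site d⁸ (HS) is t₂g⁶ eg², giving CFSE(oct) = -1.2Δ_oct = -12390 cm⁻¹.
Tetrahedral e⁴ t₂⁴ gives -0.8Δₜ = -0.8 × (4/9) × 10325 = -3671 cm⁻¹.
OSPE = CFSE(oct) − CFSE(tet) = -12390 − (-3671) = -8719 cm⁻¹.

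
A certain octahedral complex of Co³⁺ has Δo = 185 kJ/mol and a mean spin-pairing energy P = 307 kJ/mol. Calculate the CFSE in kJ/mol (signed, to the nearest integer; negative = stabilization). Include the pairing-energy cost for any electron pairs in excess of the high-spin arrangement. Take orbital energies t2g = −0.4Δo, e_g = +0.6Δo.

-74

Co³⁺: group 9, so d-count = 9 − 3 = 6.
With Δo < P the complex is high-spin.
Configuration: t2g^4 e_g^2.
Orbital CFSE = -0.4Δo = -0.4 × 185 = -74 kJ/mol.
High-spin has no excess pairs, so no pairing correction applies.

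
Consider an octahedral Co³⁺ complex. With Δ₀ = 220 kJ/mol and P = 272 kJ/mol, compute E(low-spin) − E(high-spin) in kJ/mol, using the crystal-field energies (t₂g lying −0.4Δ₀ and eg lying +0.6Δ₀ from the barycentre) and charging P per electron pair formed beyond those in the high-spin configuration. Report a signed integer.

104

Co³⁺: group 9, so d-count = 9 − 3 = 6.
High-spin d⁶ fills as t₂g⁴ eg² with CFSE 4(−0.4) + 2(+0.6) = -0.4Δ₀ = -88 kJ/mol.
Low-spin: t₂g⁶ eg⁰, orbital CFSE = -2.4Δ₀ = -528 kJ/mol; plus 2 excess pairs × P = +544 kJ/mol; total 16 kJ/mol.
Thus E(LS) − E(HS) = 104 kJ/mol.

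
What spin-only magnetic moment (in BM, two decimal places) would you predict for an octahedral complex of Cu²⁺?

1.73 BM

Group 11 minus oxidation state +2 gives a d⁹ configuration for Cu²⁺.
For octahedral d⁹ the high- and low-spin configurations coincide.
Configuration: t₂g⁶ eg³ → 1 unpaired electron.
μ(spin-only) = √[1(1+2)] = √3 ≈ 1.73 BM.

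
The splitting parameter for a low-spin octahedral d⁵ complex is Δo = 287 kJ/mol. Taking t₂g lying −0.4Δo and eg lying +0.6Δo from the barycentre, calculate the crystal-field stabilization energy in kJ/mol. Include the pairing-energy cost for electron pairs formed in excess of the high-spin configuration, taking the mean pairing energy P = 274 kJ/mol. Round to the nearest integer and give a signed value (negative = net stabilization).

-26

Electron filling gives t₂g⁵ eg⁰.
CFSE(orbital) = 5×(-0.4Δo) + 0×(0.6Δo) = -2.0Δo; with Δo = 287 kJ/mol that is -574 kJ/mol.
Relative to high-spin t₂g³ eg² (0 paired), the low-spin configuration has 2 additional pairs, contributing +2 × 274 = +548 kJ/mol.
Overall CFSE = -574 + 548 = -26 kJ/mol.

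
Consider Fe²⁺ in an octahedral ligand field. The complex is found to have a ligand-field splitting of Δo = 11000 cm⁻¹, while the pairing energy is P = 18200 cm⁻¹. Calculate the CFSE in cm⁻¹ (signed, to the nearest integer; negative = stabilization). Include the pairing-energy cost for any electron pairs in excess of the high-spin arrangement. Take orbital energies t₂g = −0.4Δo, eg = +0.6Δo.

-4400

Fe is in group 8, so Fe²⁺ is d⁶ (8 − 2 = 6).
Here Δo < P (11000 < 18200), so the high-spin state is favoured.
Configuration: t₂g⁴ eg².
Orbital CFSE = -0.4Δo = -0.4 × 11000 = -4400 cm⁻¹.
High-spin has no excess pairs, so no pairing correction applies.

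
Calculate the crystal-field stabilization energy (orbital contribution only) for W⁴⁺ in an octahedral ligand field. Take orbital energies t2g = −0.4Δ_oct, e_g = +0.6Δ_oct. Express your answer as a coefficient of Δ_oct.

-0.8 Δ_oct

W⁴⁺: group 6, so d-count = 6 − 4 = 2.
For octahedral d² the high- and low-spin configurations coincide.
Configuration: t2g^2 e_g^0.
CFSE = 2(-0.4Δ_oct) + 0(0.6Δ_oct) = -0.8Δ_oct + 0.0Δ_oct = -0.8Δ_oct.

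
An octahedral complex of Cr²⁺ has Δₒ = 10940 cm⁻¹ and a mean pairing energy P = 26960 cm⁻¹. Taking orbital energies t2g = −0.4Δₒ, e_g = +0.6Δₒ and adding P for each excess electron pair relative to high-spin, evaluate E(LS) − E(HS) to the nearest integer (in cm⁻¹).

16020

Cr is in group 6, so Cr²⁺ is d⁴ (6 − 2 = 4).
In the high-spin limit (t2g^3 e_g^1) the orbital term is -0.6Δₒ = -6564 cm⁻¹, with no excess pairing.
For low-spin the configuration is t2g^4 e_g^0: orbital energy -1.6 × 10940 = -17504 cm⁻¹, and 1 additional pair relative to high-spin adds 26960 cm⁻¹, giving 9456 cm⁻¹.
The difference is 9456 − (-6564) = 16020 cm⁻¹, so high-spin lies lower.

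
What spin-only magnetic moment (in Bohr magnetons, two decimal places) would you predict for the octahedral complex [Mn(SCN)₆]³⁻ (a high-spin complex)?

Each SCN⁻ contributes -1; 6 × (-1) = -6. With overall charge -3, Mn is in the +3 oxidation state.
Mn³⁺: group 7, so d-count = 7 − 3 = 4.
Configuration: t₂g³ eg¹ → 4 unpaired electrons.
μ(spin-only) = √[4(4+2)] = √24 ≈ 4.90 Bohr magnetons.

4.90 Bohr magnetons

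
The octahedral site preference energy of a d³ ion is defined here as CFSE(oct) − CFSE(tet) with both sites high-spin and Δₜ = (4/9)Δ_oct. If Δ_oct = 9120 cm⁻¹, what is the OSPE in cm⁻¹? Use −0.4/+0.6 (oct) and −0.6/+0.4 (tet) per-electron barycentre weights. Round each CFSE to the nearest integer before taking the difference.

-7701

In an octahedral site d³ (HS) is t2g^3 e_g^0, giving CFSE(oct) = -1.2Δ_oct = -10944 cm⁻¹.
In a tetrahedral site the filling is e^2 t2^1: CFSE(tet) = -0.8Δₜ = -0.8 × (4/9)(9120) = -3243 cm⁻¹.
OSPE = -10944 − (-3243) = -7701 cm⁻¹.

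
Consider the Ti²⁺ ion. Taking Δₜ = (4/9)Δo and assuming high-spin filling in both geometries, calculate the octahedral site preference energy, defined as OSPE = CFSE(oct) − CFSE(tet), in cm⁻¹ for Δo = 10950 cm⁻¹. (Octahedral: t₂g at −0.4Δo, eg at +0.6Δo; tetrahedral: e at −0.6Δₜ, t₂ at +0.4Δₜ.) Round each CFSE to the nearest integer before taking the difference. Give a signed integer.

-2920

Ti sits in group 4; removing 2 electrons leaves Ti²⁺ with 4 − 2 = 2 d electrons.
Octahedral (high-spin): t₂g² eg⁰, CFSE = 2(−0.4) + 0(+0.6) = -0.8Δo = -0.8 × 10950 = -8760 cm⁻¹.
In a tetrahedral site the filling is e² t₂⁰: CFSE(tet) = -1.2Δₜ = -1.2 × (4/9)(10950) = -5840 cm⁻¹.
OSPE = -8760 − (-5840) = -2920 cm⁻¹.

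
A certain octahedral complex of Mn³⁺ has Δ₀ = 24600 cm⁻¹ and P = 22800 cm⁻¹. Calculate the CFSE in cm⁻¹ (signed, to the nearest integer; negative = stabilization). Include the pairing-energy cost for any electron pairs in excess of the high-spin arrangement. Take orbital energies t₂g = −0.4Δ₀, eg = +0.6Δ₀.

Mn sits in group 7; removing 3 electrons leaves Mn³⁺ with 7 − 3 = 4 d electrons.
Δ₀ > P, so pairing is preferred: the ground state is low-spin.
That gives t₂g⁴ eg⁰.
Orbital CFSE = -1.6Δ₀ = -1.6 × 24600 = -39360 cm⁻¹.
Excess pairs vs high-spin: 1 − 0 = 1; pairing cost = +22800 cm⁻¹.
Net CFSE = -39360 + 22800 = -16560 cm⁻¹.

-16560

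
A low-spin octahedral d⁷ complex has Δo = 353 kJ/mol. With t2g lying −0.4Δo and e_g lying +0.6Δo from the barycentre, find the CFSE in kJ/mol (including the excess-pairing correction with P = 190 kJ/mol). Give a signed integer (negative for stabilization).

-445

Configuration: t2g^6 e_g^1.
Orbital CFSE = 6(-0.4) + 1(0.6) = -1.8Δo = -1.8 × 353 = -635 kJ/mol.
Pairing penalty: 3 pairs vs 2 in the high-spin reference → 1 extra × P = 190 kJ/mol.
Overall CFSE = -635 + 190 = -445 kJ/mol.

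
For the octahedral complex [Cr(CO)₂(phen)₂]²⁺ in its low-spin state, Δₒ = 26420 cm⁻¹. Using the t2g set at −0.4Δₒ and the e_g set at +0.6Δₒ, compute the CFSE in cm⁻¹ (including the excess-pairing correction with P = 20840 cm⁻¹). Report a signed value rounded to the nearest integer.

Ligand charges: 2×(+0) from CO and 2×(+0) from phen sum to +0; with overall charge +2, Cr is +2.
Cr is in group 6, so Cr²⁺ is d⁴ (6 − 2 = 4).
Electron filling gives t2g^4 e_g^0.
Orbital CFSE = 4(-0.4) + 0(0.6) = -1.6Δₒ = -1.6 × 26420 = -42272 cm⁻¹.
Pairing penalty: 1 pair vs 0 in the high-spin reference → 1 extra × P = 20840 cm⁻¹.
Net CFSE = -42272 + 20840 = -21432 cm⁻¹.

-21432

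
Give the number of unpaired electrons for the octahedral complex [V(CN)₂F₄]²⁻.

Ligand charges: 2×(-1) from CN⁻ and 4×(-1) from F⁻ sum to -6; with overall charge -2, V is +4.
V is in group 5, so V⁴⁺ is d¹ (5 − 4 = 1).
Configuration: t2g^1 e_g^0, giving 1 unpaired electron.

1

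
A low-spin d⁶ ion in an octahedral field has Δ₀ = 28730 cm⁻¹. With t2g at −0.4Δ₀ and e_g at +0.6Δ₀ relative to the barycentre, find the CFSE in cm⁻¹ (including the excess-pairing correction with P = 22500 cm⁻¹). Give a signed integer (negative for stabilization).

The d⁶ electrons fill as t2g^6 e_g^0.
CFSE(orbital) = 6×(-0.4Δ₀) + 0×(0.6Δ₀) = -2.4Δ₀; with Δ₀ = 28730 cm⁻¹ that is -68952 cm⁻¹.
Pairing penalty: 3 pairs vs 1 in the high-spin reference → 2 extra × P = 45000 cm⁻¹.
Net CFSE = -68952 + 45000 = -23952 cm⁻¹.

-23952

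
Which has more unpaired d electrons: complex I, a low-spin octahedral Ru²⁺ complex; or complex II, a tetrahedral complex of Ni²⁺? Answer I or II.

II

I: Ru is in group 8, so Ru²⁺ is d⁶ (8 − 2 = 6); t2g^6 e_g^0 → 0 unpaired.
II: Ni²⁺: group 10, so d-count = 10 − 2 = 8; With tetrahedral geometry the complex is necessarily high-spin; e⁴ t₂⁴ → 2 unpaired.
So II has more unpaired electrons.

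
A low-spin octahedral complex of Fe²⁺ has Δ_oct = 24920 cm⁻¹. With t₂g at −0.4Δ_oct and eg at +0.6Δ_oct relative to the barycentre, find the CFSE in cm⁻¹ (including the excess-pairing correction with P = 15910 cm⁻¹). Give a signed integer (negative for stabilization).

-27988

Group 8 minus oxidation state +2 gives a d⁶ configuration for Fe²⁺.
Configuration: t₂g⁶ eg⁰.
CFSE(orbital) = 6×(-0.4Δ_oct) + 0×(0.6Δ_oct) = -2.4Δ_oct; with Δ_oct = 24920 cm⁻¹ that is -59808 cm⁻¹.
Pairing penalty: 3 pairs vs 1 in the high-spin reference → 2 extra × P = 31820 cm⁻¹.
Combining: -59808 + 31820 = -27988 cm⁻¹.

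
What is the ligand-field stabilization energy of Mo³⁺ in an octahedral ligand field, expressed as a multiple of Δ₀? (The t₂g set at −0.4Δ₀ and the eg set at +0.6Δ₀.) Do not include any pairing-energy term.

Mo sits in group 6; removing 3 electrons leaves Mo³⁺ with 6 − 3 = 3 d electrons.
For octahedral d³ the high- and low-spin configurations coincide.
Configuration: t₂g³ eg⁰.
CFSE = 3(-0.4Δ₀) + 0(0.6Δ₀) = -1.2Δ₀ + 0.0Δ₀ = -1.2Δ₀.

-1.2 Δ₀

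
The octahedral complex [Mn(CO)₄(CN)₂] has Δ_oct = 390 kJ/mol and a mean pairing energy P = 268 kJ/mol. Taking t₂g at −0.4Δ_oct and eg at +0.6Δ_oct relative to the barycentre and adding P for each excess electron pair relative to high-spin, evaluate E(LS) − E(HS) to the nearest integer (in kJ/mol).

-244

Ligand charges: 4×(+0) from CO and 2×(-1) from CN⁻ sum to -2; with overall charge +0, Mn is +2.
Group 7 minus oxidation state +2 gives a d⁵ configuration for Mn²⁺.
High-spin: t₂g³ eg², CFSE = 0.0Δ_oct = 0 kJ/mol.
Low-spin t₂g⁵ eg⁰ gives -2.0Δ_oct = -780 kJ/mol, but forming 2 extra pairs costs 2P = 536 kJ/mol, so E(LS) = -780 + 536 = -244 kJ/mol.
Thus E(LS) − E(HS) = -244 kJ/mol.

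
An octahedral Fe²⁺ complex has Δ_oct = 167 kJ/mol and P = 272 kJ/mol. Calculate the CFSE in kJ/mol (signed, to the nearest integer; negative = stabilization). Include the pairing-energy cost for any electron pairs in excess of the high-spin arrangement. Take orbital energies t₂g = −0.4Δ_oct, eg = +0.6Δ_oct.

-67

Fe is in group 8, so Fe²⁺ is d⁶ (8 − 2 = 6).
With Δ_oct < P the complex is high-spin.
Configuration: t₂g⁴ eg².
Orbital CFSE = -0.4Δ_oct = -0.4 × 167 = -67 kJ/mol.
High-spin has no excess pairs, so no pairing correction applies.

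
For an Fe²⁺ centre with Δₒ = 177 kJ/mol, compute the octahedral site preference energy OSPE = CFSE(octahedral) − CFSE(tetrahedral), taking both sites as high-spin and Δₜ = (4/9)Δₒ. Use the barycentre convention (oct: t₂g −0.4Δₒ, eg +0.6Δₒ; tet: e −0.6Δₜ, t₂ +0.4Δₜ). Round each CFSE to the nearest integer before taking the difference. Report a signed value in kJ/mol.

-24

Fe²⁺: group 8, so d-count = 8 − 2 = 6.
Octahedral (high-spin): t₂g⁴ eg², CFSE = 4(−0.4) + 2(+0.6) = -0.4Δₒ = -0.4 × 177 = -71 kJ/mol.
In a tetrahedral site the filling is e³ t₂³: CFSE(tet) = -0.6Δₜ = -0.6 × (4/9)(177) = -47 kJ/mol.
Subtracting, OSPE = -71 − (-47) = -24 kJ/mol.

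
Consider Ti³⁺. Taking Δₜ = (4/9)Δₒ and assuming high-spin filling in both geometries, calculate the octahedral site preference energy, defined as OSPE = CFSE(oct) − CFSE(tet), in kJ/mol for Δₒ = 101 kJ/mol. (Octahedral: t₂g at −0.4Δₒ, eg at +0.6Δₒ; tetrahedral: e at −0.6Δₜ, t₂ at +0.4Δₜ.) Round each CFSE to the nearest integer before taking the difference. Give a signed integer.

-13

Ti sits in group 4; removing 3 electrons leaves Ti³⁺ with 4 − 3 = 1 d electrons.
In an octahedral site d¹ (HS) is t₂g¹ eg⁰, giving CFSE(oct) = -0.4Δₒ = -40 kJ/mol.
In a tetrahedral site the filling is e¹ t₂⁰: CFSE(tet) = -0.6Δₜ = -0.6 × (4/9)(101) = -27 kJ/mol.
OSPE = CFSE(oct) − CFSE(tet) = -40 − (-27) = -13 kJ/mol.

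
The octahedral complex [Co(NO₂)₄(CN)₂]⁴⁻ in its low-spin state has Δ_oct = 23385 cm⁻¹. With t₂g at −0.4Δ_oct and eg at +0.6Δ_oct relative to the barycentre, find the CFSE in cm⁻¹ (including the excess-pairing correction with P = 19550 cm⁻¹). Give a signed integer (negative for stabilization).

-22543

Ligand charges: 4×(-1) from NO₂⁻ and 2×(-1) from CN⁻ sum to -6; with overall charge -4, Co is +2.
Co is in group 9, so Co²⁺ is d⁷ (9 − 2 = 7).
The d⁷ electrons fill as t₂g⁶ eg¹.
CFSE(orbital) = 6×(-0.4Δ_oct) + 1×(0.6Δ_oct) = -1.8Δ_oct; with Δ_oct = 23385 cm⁻¹ that is -42093 cm⁻¹.
High-spin d⁷ would be t₂g⁵ eg² with 2 pairs; low-spin has 3, so 1 excess pair costs +1P = +19550 cm⁻¹.
Overall CFSE = -42093 + 19550 = -22543 cm⁻¹.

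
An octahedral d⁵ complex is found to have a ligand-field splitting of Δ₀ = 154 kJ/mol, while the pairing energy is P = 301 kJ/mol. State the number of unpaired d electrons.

5

Since Δ₀ = 154 kJ/mol < P = 301 kJ/mol, the complex adopts the high-spin configuration.
Filling d⁵ accordingly: t₂g³ eg².
Unpaired electrons: 5.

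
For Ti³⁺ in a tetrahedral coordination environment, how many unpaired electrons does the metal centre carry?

1

Ti³⁺: group 4, so d-count = 4 − 3 = 1.
Tetrahedral fields are weak (Δₜ ≈ 4/9 Δₒ), so electrons fill high-spin.
Configuration: e^1 t2^0, giving 1 unpaired electron.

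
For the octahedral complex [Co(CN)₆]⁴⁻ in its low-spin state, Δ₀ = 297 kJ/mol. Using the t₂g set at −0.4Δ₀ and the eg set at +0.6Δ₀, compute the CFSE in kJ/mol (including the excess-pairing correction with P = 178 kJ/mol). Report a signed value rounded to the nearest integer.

-357

Each CN⁻ contributes -1; 6 × (-1) = -6. With overall charge -4, Co is in the +2 oxidation state.
Co²⁺: group 9, so d-count = 9 − 2 = 7.
Electron filling gives t₂g⁶ eg¹.
CFSE(orbital) = 6×(-0.4Δ₀) + 1×(0.6Δ₀) = -1.8Δ₀; with Δ₀ = 297 kJ/mol that is -535 kJ/mol.
High-spin d⁷ would be t₂g⁵ eg² with 2 pairs; low-spin has 3, so 1 excess pair costs +1P = +178 kJ/mol.
Overall CFSE = -535 + 178 = -357 kJ/mol.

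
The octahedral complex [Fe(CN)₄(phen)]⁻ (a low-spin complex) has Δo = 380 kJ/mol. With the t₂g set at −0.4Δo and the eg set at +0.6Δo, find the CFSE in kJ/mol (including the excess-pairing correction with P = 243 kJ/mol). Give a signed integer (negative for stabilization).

-274

Ligand charges: 4×(-1) from CN⁻ and 1×(+0) from phen sum to -4; with overall charge -1, Fe is +3.
Fe sits in group 8; removing 3 electrons leaves Fe³⁺ with 8 − 3 = 5 d electrons.
Configuration: t₂g⁵ eg⁰.
Orbital CFSE = 5(-0.4) + 0(0.6) = -2.0Δo = -2.0 × 380 = -760 kJ/mol.
Relative to high-spin t₂g³ eg² (0 paired), the low-spin configuration has 2 additional pairs, contributing +2 × 243 = +486 kJ/mol.
Combining: -760 + 486 = -274 kJ/mol.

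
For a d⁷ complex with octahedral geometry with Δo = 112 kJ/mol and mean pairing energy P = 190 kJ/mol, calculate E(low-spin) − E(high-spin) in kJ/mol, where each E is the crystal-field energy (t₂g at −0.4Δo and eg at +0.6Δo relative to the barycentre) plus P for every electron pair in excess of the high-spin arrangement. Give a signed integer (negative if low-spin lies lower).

High-spin: t₂g⁵ eg², CFSE = -0.8Δo = -90 kJ/mol.
Low-spin: t₂g⁶ eg¹, orbital CFSE = -1.8Δo = -202 kJ/mol; plus 1 excess pair × P = +190 kJ/mol; total -12 kJ/mol.
E(LS) − E(HS) = -12 − (-90) = 78 kJ/mol.

78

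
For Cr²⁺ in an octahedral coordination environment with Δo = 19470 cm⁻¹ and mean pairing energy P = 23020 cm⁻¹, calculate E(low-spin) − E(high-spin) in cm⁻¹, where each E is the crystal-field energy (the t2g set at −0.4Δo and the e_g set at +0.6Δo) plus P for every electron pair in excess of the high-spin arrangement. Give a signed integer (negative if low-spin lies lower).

3550

Cr²⁺: group 6, so d-count = 6 − 2 = 4.
In the high-spin limit (t2g^3 e_g^1) the orbital term is -0.6Δo = -11682 cm⁻¹, with no excess pairing.
Low-spin t2g^4 e_g^0 gives -1.6Δo = -31152 cm⁻¹, but forming 1 extra pair costs 1P = 23020 cm⁻¹, so E(LS) = -31152 + 23020 = -8132 cm⁻¹.
Thus E(LS) − E(HS) = 3550 cm⁻¹.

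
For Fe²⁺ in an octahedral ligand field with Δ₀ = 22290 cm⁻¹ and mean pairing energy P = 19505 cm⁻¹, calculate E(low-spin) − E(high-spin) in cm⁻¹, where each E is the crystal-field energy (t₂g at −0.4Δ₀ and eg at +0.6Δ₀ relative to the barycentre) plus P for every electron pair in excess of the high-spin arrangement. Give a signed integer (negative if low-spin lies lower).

-5570

Fe is in group 8, so Fe²⁺ is d⁶ (8 − 2 = 6).
In the high-spin limit (t₂g⁴ eg²) the orbital term is -0.4Δ₀ = -8916 cm⁻¹, with no excess pairing.
For low-spin the configuration is t₂g⁶ eg⁰: orbital energy -2.4 × 22290 = -53496 cm⁻¹, and 2 additional pairs relative to high-spin add 39010 cm⁻¹, giving -14486 cm⁻¹.
E(LS) − E(HS) = -14486 − (-8916) = -5570 cm⁻¹.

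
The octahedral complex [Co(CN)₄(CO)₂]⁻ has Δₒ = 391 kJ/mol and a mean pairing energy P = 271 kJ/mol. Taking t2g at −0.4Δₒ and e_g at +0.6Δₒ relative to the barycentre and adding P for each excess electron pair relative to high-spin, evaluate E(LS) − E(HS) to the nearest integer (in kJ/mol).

-240

Ligand charges: 4×(-1) from CN⁻ and 2×(+0) from CO sum to -4; with overall charge -1, Co is +3.
Co³⁺: group 9, so d-count = 9 − 3 = 6.
High-spin d⁶ fills as t2g^4 e_g^2 with CFSE 4(−0.4) + 2(+0.6) = -0.4Δₒ = -156 kJ/mol.
For low-spin the configuration is t2g^6 e_g^0: orbital energy -2.4 × 391 = -938 kJ/mol, and 2 additional pairs relative to high-spin add 542 kJ/mol, giving -396 kJ/mol.
The difference is -396 − (-156) = -240 kJ/mol, so low-spin lies lower.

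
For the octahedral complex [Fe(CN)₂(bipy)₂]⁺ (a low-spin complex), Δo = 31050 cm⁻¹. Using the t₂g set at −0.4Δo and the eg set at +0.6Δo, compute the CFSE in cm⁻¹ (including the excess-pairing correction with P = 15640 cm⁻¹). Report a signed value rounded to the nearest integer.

Ligand charges: 2×(-1) from CN⁻ and 2×(+0) from bipy sum to -2; with overall charge +1, Fe is +3.
Fe is in group 8, so Fe³⁺ is d⁵ (8 − 3 = 5).
Configuration: t₂g⁵ eg⁰.
Orbital CFSE = 5(-0.4) + 0(0.6) = -2.0Δo = -2.0 × 31050 = -62100 cm⁻¹.
Relative to high-spin t₂g³ eg² (0 paired), the low-spin configuration has 2 additional pairs, contributing +2 × 15640 = +31280 cm⁻¹.
Net CFSE = -62100 + 31280 = -30820 cm⁻¹.

-30820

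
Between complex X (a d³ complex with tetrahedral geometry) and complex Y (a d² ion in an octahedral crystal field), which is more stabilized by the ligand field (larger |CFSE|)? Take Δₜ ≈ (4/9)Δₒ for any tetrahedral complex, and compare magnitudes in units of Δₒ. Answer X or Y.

X: With tetrahedral geometry the complex is necessarily high-spin; e² t₂¹, CFSE = -0.8Δₜ ≈ -0.36Δₒ.
Y: t₂g² eg⁰, CFSE = -0.8Δₒ.
So Y has the larger |CFSE|.

Y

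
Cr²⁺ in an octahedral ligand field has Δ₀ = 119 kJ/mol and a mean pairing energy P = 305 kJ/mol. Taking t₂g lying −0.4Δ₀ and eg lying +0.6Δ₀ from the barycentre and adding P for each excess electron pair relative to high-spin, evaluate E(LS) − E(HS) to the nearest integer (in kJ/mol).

186

Cr²⁺: group 6, so d-count = 6 − 2 = 4.
In the high-spin limit (t₂g³ eg¹) the orbital term is -0.6Δ₀ = -71 kJ/mol, with no excess pairing.
Low-spin t₂g⁴ eg⁰ gives -1.6Δ₀ = -190 kJ/mol, but forming 1 extra pair costs 1P = 305 kJ/mol, so E(LS) = -190 + 305 = 115 kJ/mol.
Thus E(LS) − E(HS) = 186 kJ/mol.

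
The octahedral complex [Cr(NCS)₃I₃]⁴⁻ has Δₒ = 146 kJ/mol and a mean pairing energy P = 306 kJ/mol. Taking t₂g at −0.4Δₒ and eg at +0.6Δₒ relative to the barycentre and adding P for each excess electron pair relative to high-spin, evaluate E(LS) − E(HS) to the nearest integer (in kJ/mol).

160

Ligand charges: 3×(-1) from NCS⁻ and 3×(-1) from I⁻ sum to -6; with overall charge -4, Cr is +2.
Cr sits in group 6; removing 2 electrons leaves Cr²⁺ with 6 − 2 = 4 d electrons.
High-spin: t₂g³ eg¹, CFSE = -0.6Δₒ = -88 kJ/mol.
Low-spin t₂g⁴ eg⁰ gives -1.6Δₒ = -234 kJ/mol, but forming 1 extra pair costs 1P = 306 kJ/mol, so E(LS) = -234 + 306 = 72 kJ/mol.
Thus E(LS) − E(HS) = 160 kJ/mol.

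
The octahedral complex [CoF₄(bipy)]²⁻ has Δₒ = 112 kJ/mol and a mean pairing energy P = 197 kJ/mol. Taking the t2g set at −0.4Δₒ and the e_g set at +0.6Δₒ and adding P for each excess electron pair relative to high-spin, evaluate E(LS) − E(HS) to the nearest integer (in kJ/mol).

Ligand charges: 4×(-1) from F⁻ and 1×(+0) from bipy sum to -4; with overall charge -2, Co is +2.
Group 9 minus oxidation state +2 gives a d⁷ configuration for Co²⁺.
High-spin: t2g^5 e_g^2, CFSE = -0.8Δₒ = -90 kJ/mol.
Low-spin: t2g^6 e_g^1, orbital CFSE = -1.8Δₒ = -202 kJ/mol; plus 1 excess pair × P = +197 kJ/mol; total -5 kJ/mol.
The difference is -5 − (-90) = 85 kJ/mol, so high-spin lies lower.

85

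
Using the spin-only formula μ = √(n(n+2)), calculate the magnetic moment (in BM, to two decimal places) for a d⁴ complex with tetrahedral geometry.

With tetrahedral geometry the complex is necessarily high-spin.
Configuration: e² t₂² → 4 unpaired electrons.
μ(spin-only) = √[4(4+2)] = √24 ≈ 4.90 BM.

4.90 BM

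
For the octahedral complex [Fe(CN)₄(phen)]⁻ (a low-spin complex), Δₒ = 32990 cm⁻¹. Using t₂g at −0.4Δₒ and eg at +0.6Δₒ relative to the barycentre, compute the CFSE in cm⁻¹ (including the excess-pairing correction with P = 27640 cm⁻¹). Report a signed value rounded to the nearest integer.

-10700

Ligand charges: 4×(-1) from CN⁻ and 1×(+0) from phen sum to -4; with overall charge -1, Fe is +3.
Fe³⁺: group 8, so d-count = 8 − 3 = 5.
Configuration: t₂g⁵ eg⁰.
Orbital CFSE = 5(-0.4) + 0(0.6) = -2.0Δₒ = -2.0 × 32990 = -65980 cm⁻¹.
High-spin d⁵ would be t₂g³ eg² with 0 pairs; low-spin has 2, so 2 excess pairs cost +2P = +55280 cm⁻¹.
Overall CFSE = -65980 + 55280 = -10700 cm⁻¹.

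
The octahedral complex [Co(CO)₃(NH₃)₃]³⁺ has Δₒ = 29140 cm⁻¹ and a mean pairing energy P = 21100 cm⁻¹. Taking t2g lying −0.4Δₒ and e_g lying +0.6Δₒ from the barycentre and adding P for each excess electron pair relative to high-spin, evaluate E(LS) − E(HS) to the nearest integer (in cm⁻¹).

-16080

Ligand charges: 3×(+0) from CO and 3×(+0) from NH₃ sum to +0; with overall charge +3, Co is +3.
Co is in group 9, so Co³⁺ is d⁶ (9 − 3 = 6).
High-spin: t2g^4 e_g^2, CFSE = -0.4Δₒ = -11656 cm⁻¹.
Low-spin t2g^6 e_g^0 gives -2.4Δₒ = -69936 cm⁻¹, but forming 2 extra pairs costs 2P = 42200 cm⁻¹, so E(LS) = -69936 + 42200 = -27736 cm⁻¹.
Thus E(LS) − E(HS) = -16080 cm⁻¹.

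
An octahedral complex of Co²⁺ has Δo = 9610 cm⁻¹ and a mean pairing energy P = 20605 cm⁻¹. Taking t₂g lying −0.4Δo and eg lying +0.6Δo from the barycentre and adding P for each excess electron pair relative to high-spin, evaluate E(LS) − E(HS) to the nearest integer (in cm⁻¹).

10995

Co sits in group 9; removing 2 electrons leaves Co²⁺ with 9 − 2 = 7 d electrons.
In the high-spin limit (t₂g⁵ eg²) the orbital term is -0.8Δo = -7688 cm⁻¹, with no excess pairing.
Low-spin: t₂g⁶ eg¹, orbital CFSE = -1.8Δo = -17298 cm⁻¹; plus 1 excess pair × P = +20605 cm⁻¹; total 3307 cm⁻¹.
Thus E(LS) − E(HS) = 10995 cm⁻¹.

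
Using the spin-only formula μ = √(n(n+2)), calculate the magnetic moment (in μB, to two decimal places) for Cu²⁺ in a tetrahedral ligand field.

1.73 μB

Cu is in group 11, so Cu²⁺ is d⁹ (11 − 2 = 9).
With tetrahedral geometry the complex is necessarily high-spin.
Configuration: e⁴ t₂⁵ → 1 unpaired electron.
μ(spin-only) = √[1(1+2)] = √3 ≈ 1.73 μB.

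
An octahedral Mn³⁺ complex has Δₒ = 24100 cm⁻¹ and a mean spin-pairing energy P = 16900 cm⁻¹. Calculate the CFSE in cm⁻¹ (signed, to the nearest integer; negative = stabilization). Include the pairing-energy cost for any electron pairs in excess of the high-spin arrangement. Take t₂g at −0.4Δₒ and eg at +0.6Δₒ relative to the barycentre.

-21660

Mn sits in group 7; removing 3 electrons leaves Mn³⁺ with 7 − 3 = 4 d electrons.
Here Δₒ > P (24100 > 16900), so the low-spin state is favoured.
Configuration: t₂g⁴ eg⁰.
Orbital CFSE = -1.6Δₒ = -1.6 × 24100 = -38560 cm⁻¹.
Excess pairs vs high-spin: 1 − 0 = 1; pairing cost = +16900 cm⁻¹.
Net CFSE = -38560 + 16900 = -21660 cm⁻¹.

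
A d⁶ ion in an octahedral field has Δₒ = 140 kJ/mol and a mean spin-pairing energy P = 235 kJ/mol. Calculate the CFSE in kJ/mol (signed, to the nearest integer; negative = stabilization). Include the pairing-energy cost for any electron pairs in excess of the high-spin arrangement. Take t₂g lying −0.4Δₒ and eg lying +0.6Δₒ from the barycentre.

-56

Since Δₒ = 140 kJ/mol < P = 235 kJ/mol, the complex adopts the high-spin configuration.
That gives t₂g⁴ eg².
Orbital CFSE = -0.4Δₒ = -0.4 × 140 = -56 kJ/mol.
High-spin has no excess pairs, so no pairing correction applies.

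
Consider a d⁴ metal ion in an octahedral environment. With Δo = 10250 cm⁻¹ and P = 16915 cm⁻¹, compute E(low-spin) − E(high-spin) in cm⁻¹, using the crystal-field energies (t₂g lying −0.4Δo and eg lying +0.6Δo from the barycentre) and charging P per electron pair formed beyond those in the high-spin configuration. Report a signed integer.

High-spin d⁴ fills as t₂g³ eg¹ with CFSE 3(−0.4) + 1(+0.6) = -0.6Δo = -6150 cm⁻¹.
Low-spin: t₂g⁴ eg⁰, orbital CFSE = -1.6Δo = -16400 cm⁻¹; plus 1 excess pair × P = +16915 cm⁻¹; total 515 cm⁻¹.
E(LS) − E(HS) = 515 − (-6150) = 6665 cm⁻¹.

6665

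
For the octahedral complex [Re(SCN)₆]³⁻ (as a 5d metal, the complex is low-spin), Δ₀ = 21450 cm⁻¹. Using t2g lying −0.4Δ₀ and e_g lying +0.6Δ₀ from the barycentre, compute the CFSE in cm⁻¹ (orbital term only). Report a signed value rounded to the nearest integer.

-34320

Each SCN⁻ contributes -1; 6 × (-1) = -6. With overall charge -3, Re is in the +3 oxidation state.
Group 7 minus oxidation state +3 gives a d⁴ configuration for Re³⁺.
Configuration: t2g^4 e_g^0.
CFSE(orbital) = 4×(-0.4Δ₀) + 0×(0.6Δ₀) = -1.6Δ₀; with Δ₀ = 21450 cm⁻¹ that is -34320 cm⁻¹.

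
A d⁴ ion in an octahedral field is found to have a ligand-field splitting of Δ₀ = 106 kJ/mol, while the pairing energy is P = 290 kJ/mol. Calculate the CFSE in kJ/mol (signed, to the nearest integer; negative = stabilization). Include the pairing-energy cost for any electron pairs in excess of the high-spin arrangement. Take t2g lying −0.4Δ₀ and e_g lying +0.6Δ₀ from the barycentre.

-64

Here Δ₀ < P (106 < 290), so the high-spin state is favoured.
Filling d⁴ accordingly: t2g^3 e_g^1.
Orbital CFSE = -0.6Δ₀ = -0.6 × 106 = -64 kJ/mol.
High-spin has no excess pairs, so no pairing correction applies.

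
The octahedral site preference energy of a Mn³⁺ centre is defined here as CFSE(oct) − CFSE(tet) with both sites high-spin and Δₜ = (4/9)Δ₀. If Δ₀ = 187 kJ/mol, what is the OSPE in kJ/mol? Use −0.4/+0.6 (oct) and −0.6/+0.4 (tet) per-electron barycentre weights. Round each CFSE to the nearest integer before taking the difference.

Mn³⁺: group 7, so d-count = 7 − 3 = 4.
In an octahedral site d⁴ (HS) is t₂g³ eg¹, giving CFSE(oct) = -0.6Δ₀ = -112 kJ/mol.
In a tetrahedral site the filling is e² t₂²: CFSE(tet) = -0.4Δₜ = -0.4 × (4/9)(187) = -33 kJ/mol.
Subtracting, OSPE = -112 − (-33) = -79 kJ/mol.

-79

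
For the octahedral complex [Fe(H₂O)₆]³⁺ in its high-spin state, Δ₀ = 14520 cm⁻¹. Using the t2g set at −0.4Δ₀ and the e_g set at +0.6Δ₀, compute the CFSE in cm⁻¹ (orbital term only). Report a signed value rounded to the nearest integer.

H₂O is neutral, so the +3 overall charge sits on Fe: oxidation state +3.
Fe sits in group 8; removing 3 electrons leaves Fe³⁺ with 8 − 3 = 5 d electrons.
Electron filling gives t2g^3 e_g^2.
The orbital stabilization is 0.0Δ₀ = 0.0 × 14520 = 0 cm⁻¹.

0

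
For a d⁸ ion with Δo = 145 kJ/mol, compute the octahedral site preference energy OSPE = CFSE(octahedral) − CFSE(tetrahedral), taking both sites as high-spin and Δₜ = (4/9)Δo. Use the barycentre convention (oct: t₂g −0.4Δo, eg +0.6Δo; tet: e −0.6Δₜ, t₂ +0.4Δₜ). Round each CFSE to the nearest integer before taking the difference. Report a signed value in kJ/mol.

Octahedral (high-spin): t₂g⁶ eg², CFSE = 6(−0.4) + 2(+0.6) = -1.2Δo = -1.2 × 145 = -174 kJ/mol.
In a tetrahedral site the filling is e⁴ t₂⁴: CFSE(tet) = -0.8Δₜ = -0.8 × (4/9)(145) = -52 kJ/mol.
OSPE = CFSE(oct) − CFSE(tet) = -174 − (-52) = -122 kJ/mol.

-122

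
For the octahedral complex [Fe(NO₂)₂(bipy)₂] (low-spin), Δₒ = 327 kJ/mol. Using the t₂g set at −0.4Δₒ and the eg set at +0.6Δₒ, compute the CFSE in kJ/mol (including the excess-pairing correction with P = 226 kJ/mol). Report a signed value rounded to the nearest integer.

-333

Ligand charges: 2×(-1) from NO₂⁻ and 2×(+0) from bipy sum to -2; with overall charge +0, Fe is +2.
Fe sits in group 8; removing 2 electrons leaves Fe²⁺ with 8 − 2 = 6 d electrons.
The d⁶ electrons fill as t₂g⁶ eg⁰.
Orbital CFSE = 6(-0.4) + 0(0.6) = -2.4Δₒ = -2.4 × 327 = -785 kJ/mol.
High-spin d⁶ would be t₂g⁴ eg² with 1 pair; low-spin has 3, so 2 excess pairs cost +2P = +452 kJ/mol.
Net CFSE = -785 + 452 = -333 kJ/mol.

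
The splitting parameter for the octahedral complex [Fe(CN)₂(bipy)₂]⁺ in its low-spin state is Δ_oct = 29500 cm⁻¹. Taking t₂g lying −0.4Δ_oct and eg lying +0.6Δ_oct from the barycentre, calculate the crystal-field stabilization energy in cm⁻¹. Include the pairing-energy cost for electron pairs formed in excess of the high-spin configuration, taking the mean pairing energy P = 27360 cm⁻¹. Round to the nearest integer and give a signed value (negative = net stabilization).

Ligand charges: 2×(-1) from CN⁻ and 2×(+0) from bipy sum to -2; with overall charge +1, Fe is +3.
Fe sits in group 8; removing 3 electrons leaves Fe³⁺ with 8 − 3 = 5 d electrons.
Electron filling gives t₂g⁵ eg⁰.
CFSE(orbital) = 5×(-0.4Δ_oct) + 0×(0.6Δ_oct) = -2.0Δ_oct; with Δ_oct = 29500 cm⁻¹ that is -59000 cm⁻¹.
High-spin d⁵ would be t₂g³ eg² with 0 pairs; low-spin has 2, so 2 excess pairs cost +2P = +54720 cm⁻¹.
Net CFSE = -59000 + 54720 = -4280 cm⁻¹.

-4280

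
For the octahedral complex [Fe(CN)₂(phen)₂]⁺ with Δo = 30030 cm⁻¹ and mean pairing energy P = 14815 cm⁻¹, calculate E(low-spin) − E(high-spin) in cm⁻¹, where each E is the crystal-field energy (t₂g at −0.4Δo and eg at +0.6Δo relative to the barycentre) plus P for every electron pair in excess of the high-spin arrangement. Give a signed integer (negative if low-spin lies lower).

-30430

Ligand charges: 2×(-1) from CN⁻ and 2×(+0) from phen sum to -2; with overall charge +1, Fe is +3.
Fe is in group 8, so Fe³⁺ is d⁵ (8 − 3 = 5).
In the high-spin limit (t₂g³ eg²) the orbital term is 0.0Δo = 0 cm⁻¹, with no excess pairing.
Low-spin: t₂g⁵ eg⁰, orbital CFSE = -2.0Δo = -60060 cm⁻¹; plus 2 excess pairs × P = +29630 cm⁻¹; total -30430 cm⁻¹.
The difference is -30430 − (0) = -30430 cm⁻¹, so low-spin lies lower.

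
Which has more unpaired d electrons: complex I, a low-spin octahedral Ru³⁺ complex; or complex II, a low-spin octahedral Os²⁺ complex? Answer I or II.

I

I: Group 8 minus oxidation state +3 gives a d⁵ configuration for Ru³⁺; t₂g⁵ eg⁰ → 1 unpaired.
II: Os is in group 8, so Os²⁺ is d⁶ (8 − 2 = 6); t₂g⁶ eg⁰ → 0 unpaired.
So I has more unpaired electrons.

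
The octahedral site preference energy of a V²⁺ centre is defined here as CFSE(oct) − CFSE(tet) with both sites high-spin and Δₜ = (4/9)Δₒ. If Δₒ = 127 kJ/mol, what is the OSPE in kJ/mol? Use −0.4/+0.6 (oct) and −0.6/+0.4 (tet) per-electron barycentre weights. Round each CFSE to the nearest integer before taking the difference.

-107

V sits in group 5; removing 2 electrons leaves V²⁺ with 5 − 2 = 3 d electrons.
Octahedral high-spin t2g^3 e_g^0: CFSE = -1.2 × 127 = -152 kJ/mol.
Tetrahedral: e^2 t2^1, CFSE = 2(−0.6) + 1(+0.4) = -0.8Δₜ = -0.8 × (4/9) × 127 = -45 kJ/mol.
OSPE = -152 − (-45) = -107 kJ/mol.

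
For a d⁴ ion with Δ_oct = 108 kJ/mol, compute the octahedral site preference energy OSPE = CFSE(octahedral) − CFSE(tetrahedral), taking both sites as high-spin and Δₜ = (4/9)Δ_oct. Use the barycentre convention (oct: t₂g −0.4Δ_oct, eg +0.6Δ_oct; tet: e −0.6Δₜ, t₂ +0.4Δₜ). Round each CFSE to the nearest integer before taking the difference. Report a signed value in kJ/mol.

Octahedral high-spin t₂g³ eg¹: CFSE = -0.6 × 108 = -65 kJ/mol.
Tetrahedral: e² t₂², CFSE = 2(−0.6) + 2(+0.4) = -0.4Δₜ = -0.4 × (4/9) × 108 = -19 kJ/mol.
Subtracting, OSPE = -65 − (-19) = -46 kJ/mol.

-46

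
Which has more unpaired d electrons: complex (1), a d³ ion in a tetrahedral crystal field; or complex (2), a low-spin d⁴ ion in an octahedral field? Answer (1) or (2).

(1)

(1): Tetrahedral fields are weak (Δₜ ≈ 4/9 Δₒ), so electrons fill high-spin; e^2 t2^1 → 3 unpaired.
(2): t₂g⁴ eg⁰ → 2 unpaired.
So (1) has more unpaired electrons.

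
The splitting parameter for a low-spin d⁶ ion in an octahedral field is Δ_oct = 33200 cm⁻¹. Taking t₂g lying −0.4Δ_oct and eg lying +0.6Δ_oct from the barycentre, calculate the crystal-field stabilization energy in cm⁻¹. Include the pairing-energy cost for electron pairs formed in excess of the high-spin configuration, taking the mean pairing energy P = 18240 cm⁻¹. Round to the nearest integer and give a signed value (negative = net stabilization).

Electron filling gives t₂g⁶ eg⁰.
CFSE(orbital) = 6×(-0.4Δ_oct) + 0×(0.6Δ_oct) = -2.4Δ_oct; with Δ_oct = 33200 cm⁻¹ that is -79680 cm⁻¹.
Relative to high-spin t₂g⁴ eg² (1 paired), the low-spin configuration has 2 additional pairs, contributing +2 × 18240 = +36480 cm⁻¹.
Combining: -79680 + 36480 = -43200 cm⁻¹.

-43200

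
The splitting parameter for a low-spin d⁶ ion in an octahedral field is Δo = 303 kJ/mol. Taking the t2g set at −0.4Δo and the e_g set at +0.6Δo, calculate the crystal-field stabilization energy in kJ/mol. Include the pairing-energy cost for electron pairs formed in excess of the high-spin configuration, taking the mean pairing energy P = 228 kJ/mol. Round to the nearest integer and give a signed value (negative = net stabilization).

Configuration: t2g^6 e_g^0.
The orbital stabilization is -2.4Δo = -2.4 × 303 = -727 kJ/mol.
Relative to high-spin t2g^4 e_g^2 (1 paired), the low-spin configuration has 2 additional pairs, contributing +2 × 228 = +456 kJ/mol.
Net CFSE = -727 + 456 = -271 kJ/mol.

-271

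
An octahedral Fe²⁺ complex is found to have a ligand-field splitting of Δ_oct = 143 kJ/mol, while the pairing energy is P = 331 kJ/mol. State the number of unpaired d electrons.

Fe is in group 8, so Fe²⁺ is d⁶ (8 − 2 = 6).
Here Δ_oct < P (143 < 331), so the high-spin state is favoured.
Configuration: t2g^4 e_g^2.
Unpaired electrons: 4.

4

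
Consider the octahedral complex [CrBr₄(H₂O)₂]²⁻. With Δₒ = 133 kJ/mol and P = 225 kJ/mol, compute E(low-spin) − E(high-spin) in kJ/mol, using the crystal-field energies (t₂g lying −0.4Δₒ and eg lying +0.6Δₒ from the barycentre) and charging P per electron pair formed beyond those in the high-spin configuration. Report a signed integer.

92

Ligand charges: 4×(-1) from Br⁻ and 2×(+0) from H₂O sum to -4; with overall charge -2, Cr is +2.
Group 6 minus oxidation state +2 gives a d⁴ configuration for Cr²⁺.
In the high-spin limit (t₂g³ eg¹) the orbital term is -0.6Δₒ = -80 kJ/mol, with no excess pairing.
Low-spin t₂g⁴ eg⁰ gives -1.6Δₒ = -213 kJ/mol, but forming 1 extra pair costs 1P = 225 kJ/mol, so E(LS) = -213 + 225 = 12 kJ/mol.
Thus E(LS) − E(HS) = 92 kJ/mol.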